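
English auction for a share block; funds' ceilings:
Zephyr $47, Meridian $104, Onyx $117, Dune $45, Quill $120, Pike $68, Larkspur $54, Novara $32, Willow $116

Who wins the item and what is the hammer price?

Sorting limits: 120 (Quill) > 117 (Onyx) > 116 (Willow) > 104 (Meridian) > 68 (Pike) > 54 (Larkspur) > …
Once the price passes $117, only Quill is left; the hammer falls at Onyx's limit of $117.

Quill wins at $117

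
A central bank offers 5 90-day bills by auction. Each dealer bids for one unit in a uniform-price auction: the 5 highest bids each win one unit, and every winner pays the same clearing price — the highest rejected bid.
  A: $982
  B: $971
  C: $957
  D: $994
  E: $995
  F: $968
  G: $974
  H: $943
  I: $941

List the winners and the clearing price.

E, D, A, G, B; each pays $968

Ordering the bids: 995 (E), 994 (D), 982 (A), 974 (G), 971 (B), 968 (F), 957 (C), …
The 5 highest are E, D, A, G, B.
Highest unsuccessful bid: $968 → clearing price.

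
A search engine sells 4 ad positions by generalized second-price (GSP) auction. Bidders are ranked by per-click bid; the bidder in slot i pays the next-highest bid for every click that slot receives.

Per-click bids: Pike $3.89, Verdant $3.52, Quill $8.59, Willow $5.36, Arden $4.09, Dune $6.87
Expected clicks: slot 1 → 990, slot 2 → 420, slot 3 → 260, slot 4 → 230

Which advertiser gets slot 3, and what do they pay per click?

Willow; $4.09 per click

Sorting advertisers: $8.59 (Quill) > $6.87 (Dune) > $5.36 (Willow) > $4.09 (Arden) > $3.89 (Pike) > …
Slot 3 goes to the third-ranked bidder, Willow, who pays the next bid down: $4.09/click.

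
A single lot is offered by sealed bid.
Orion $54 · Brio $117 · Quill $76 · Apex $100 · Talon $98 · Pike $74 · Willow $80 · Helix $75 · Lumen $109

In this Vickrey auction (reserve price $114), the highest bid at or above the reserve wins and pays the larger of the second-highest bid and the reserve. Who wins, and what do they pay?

Brio pays $114

Bids ranked: 117 (Brio) > 109 (Lumen) > 100 (Apex) > 98 (Talon) > 80 (Willow) > 76 (Quill) > …
Brio has the top bid at or above the reserve ($117).
Second-highest bid $109 is below the reserve $114, so the reserve binds → payment $114.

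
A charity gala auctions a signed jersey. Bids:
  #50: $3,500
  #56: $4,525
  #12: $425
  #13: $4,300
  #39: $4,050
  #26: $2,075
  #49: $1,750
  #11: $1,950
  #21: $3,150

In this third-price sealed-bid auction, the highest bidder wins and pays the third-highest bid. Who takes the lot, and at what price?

#56 pays $4,050

Sorting bids: 4,525 (#56) > 4,300 (#13) > 4,050 (#39) > 3,500 (#50) > 3,150 (#21) > 2,075 (#26) > …
#56 wins; payment is bid #3 in the ranking = $4,050.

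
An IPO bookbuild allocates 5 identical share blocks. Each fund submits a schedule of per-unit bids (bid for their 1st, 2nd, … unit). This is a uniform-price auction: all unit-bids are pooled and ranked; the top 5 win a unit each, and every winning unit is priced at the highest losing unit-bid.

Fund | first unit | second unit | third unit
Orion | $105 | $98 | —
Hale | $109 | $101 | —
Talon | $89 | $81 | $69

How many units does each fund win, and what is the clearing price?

Hale 2, Orion 2, Talon 1; clearing price $81

Merging the schedules and taking the best 5: 109 (Hale-1), 105 (Orion-1), 101 (Hale-2), 98 (Orion-2), 89 (Talon-1)
First bid not allocated: $81.
Allocation: Hale 2, Orion 2, Talon 1.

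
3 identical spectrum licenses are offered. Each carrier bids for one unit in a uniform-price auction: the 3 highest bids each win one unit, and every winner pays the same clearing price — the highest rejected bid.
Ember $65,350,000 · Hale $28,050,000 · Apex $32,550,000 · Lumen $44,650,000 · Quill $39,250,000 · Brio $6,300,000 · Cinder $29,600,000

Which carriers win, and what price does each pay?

Sorting: 65,350,000 (Ember), 44,650,000 (Lumen), 39,250,000 (Quill), 32,550,000 (Apex), 29,600,000 (Cinder), …
Top 3: Ember, Lumen, Quill.
Clearing price = highest rejected bid = $32,550,000.

Ember, Lumen, Quill; each pays $32,550,000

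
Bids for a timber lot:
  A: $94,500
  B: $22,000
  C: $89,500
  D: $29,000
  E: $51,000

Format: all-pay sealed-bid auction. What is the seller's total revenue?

Rule: the highest bidder wins the item, but every bidder pays their own bid.
Bids in order: 94,500 (A) > 89,500 (C) > 51,000 (E) > 29,000 (D) > 22,000 (B)
A wins with the top bid; all bids are sunk regardless.
Every bidder forfeits their bid regardless of winning.
Revenue = 94,500 + 22,000 + 89,500 + 29,000 + 51,000 = $286,000.

Total revenue: $286,000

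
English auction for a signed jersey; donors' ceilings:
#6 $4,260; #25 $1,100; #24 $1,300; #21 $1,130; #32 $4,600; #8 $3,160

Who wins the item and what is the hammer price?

Limits in order: 4,600 (#32) > 4,260 (#6) > 3,160 (#8) > 1,300 (#24) > 1,130 (#21) > 1,100 (#25)
Once the price passes $4,260, only #32 is left; the hammer falls at #6's limit of $4,260.

#32 wins at $4,260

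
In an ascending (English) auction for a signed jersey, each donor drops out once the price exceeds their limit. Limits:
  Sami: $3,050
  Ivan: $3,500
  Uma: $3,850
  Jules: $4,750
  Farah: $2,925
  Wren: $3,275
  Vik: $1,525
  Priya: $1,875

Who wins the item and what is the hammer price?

Jules wins at $3,850

Limits ranked: 4,750 (Jules) > 3,850 (Uma) > 3,500 (Ivan) > 3,275 (Wren) > 3,050 (Sami) > 2,925 (Farah) > …
Once the price passes $3,850, only Jules is left; the hammer falls at Uma's limit of $3,850.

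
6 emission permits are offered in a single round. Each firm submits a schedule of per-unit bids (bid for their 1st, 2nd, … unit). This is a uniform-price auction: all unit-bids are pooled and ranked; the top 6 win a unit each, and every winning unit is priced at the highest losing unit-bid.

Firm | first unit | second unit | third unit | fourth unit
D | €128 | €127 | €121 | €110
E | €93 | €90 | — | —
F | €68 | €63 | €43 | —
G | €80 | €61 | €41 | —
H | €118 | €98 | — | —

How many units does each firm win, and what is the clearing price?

Pooled unit-bids ranked (top 6): 128 (D-1), 127 (D-2), 121 (D-3), 118 (H-1), 110 (D-4), 98 (H-2)
The (k+1)-th unit-bid is €93.
Allocation: D 4, H 2.

D 4, H 2; clearing price €93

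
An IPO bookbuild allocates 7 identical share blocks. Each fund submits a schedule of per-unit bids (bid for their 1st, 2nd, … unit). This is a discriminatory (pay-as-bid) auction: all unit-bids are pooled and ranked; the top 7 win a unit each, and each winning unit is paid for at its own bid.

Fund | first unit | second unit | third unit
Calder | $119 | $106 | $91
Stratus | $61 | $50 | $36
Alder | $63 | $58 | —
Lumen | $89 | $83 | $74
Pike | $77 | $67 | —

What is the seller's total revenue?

Pooled unit-bids ranked (top 7): 119 (Calder-1), 106 (Calder-2), 91 (Calder-3), 89 (Lumen-1), 83 (Lumen-2), 77 (Pike-1), 74 (Lumen-3)
Next rejected bid: $67 (not a price — pay-as-bid).
Each winning unit pays its own bid.
Revenue = 119 + 106 + 91 + 89 + 83 + 77 + 74 = $639.

Total revenue: $639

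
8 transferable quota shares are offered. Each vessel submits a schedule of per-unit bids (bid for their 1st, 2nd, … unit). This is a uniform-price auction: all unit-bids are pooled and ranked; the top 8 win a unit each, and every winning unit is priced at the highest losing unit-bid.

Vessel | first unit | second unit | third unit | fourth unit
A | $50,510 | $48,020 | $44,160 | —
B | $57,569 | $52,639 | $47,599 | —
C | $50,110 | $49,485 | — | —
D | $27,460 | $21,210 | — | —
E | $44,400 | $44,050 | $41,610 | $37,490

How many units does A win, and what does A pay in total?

Pooled unit-bids ranked (top 8): 57,569 (B-1), 52,639 (B-2), 50,510 (A-1), 50,110 (C-1), 49,485 (C-2), 48,020 (A-2), 47,599 (B-3), 44,400 (E-1)
First bid not allocated: $44,160.
A wins 2 unit(s) at $44,160 each.

A: 2 units, pays $88,320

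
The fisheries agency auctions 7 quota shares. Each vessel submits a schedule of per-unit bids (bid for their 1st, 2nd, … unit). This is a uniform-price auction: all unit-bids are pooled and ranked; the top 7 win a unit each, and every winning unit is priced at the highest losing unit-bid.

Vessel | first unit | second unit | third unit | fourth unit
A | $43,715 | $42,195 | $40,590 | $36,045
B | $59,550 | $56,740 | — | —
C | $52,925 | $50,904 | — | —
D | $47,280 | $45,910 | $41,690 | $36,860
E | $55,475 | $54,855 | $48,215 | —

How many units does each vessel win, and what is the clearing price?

B 2, C 2, E 3; clearing price $47,280

Merging the schedules and taking the best 7: 59,550 (B-1), 56,740 (B-2), 55,475 (E-1), 54,855 (E-2), 52,925 (C-1), 50,904 (C-2), 48,215 (E-3)
First bid not allocated: $47,280.
Allocation: B 2, C 2, E 3.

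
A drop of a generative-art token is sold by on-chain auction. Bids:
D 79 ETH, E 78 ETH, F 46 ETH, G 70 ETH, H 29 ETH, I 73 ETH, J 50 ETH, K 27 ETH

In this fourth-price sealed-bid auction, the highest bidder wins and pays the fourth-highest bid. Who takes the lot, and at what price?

D pays 70 ETH

Fourth-price sealed-bid auction: the highest bidder wins and pays the fourth-highest bid.
Bids ranked: 79 (D) > 78 (E) > 73 (I) > 70 (G) > 50 (J) > 46 (F) > …
D is highest; pays the fourth-highest bid, 70 ETH.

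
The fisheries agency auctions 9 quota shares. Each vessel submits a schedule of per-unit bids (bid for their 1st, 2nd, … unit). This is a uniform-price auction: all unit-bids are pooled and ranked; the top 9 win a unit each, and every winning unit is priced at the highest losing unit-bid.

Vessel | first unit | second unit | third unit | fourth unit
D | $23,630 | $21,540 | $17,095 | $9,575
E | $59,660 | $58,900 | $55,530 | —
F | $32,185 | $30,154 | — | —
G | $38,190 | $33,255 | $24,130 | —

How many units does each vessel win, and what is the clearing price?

Pooled unit-bids ranked (top 9): 59,660 (E-1), 58,900 (E-2), 55,530 (E-3), 38,190 (G-1), 33,255 (G-2), 32,185 (F-1), 30,154 (F-2), 24,130 (G-3), 23,630 (D-1)
Highest rejected unit-bid = $21,540.
Allocation: D 1, E 3, F 2, G 3.

D 1, E 3, F 2, G 3; clearing price $21,540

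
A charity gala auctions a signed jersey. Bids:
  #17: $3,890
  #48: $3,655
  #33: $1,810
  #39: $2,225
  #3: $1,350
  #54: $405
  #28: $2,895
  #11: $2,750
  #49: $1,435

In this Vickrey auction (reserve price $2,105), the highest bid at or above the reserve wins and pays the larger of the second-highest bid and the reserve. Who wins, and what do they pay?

#17 pays $3,655

Sorting bids: 3,890 (#17) > 3,655 (#48) > 2,895 (#28) > 2,750 (#11) > 2,225 (#39) > 1,810 (#33) > …
Highest eligible bid: #17 at $3,890.
Second-highest bid $3,655 exceeds the reserve $2,105 → payment $3,655.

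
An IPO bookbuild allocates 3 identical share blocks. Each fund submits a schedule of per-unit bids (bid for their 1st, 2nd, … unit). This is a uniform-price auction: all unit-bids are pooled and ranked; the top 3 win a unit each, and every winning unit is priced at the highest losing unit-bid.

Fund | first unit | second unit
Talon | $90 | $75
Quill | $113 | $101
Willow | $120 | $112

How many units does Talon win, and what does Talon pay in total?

All unit-bids, highest first — top 3: 120 (Willow-1), 113 (Quill-1), 112 (Willow-2)
The (k+1)-th unit-bid is $101.
Talon wins 0 unit(s) at $101 each.

Talon: 0 units, pays $0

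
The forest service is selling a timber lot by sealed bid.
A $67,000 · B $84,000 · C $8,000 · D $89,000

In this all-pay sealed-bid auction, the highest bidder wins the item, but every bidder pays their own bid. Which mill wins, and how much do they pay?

Sorting bids: 89,000 (D) > 84,000 (B) > 67,000 (A) > 8,000 (C)
D is highest and takes the item; every bidder forfeits their bid.

D pays $89,000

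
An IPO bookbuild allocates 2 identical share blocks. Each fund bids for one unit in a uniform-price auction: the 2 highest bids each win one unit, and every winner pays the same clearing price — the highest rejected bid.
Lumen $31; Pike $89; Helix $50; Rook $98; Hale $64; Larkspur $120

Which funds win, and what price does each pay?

Sorting: 120 (Larkspur), 98 (Rook), 89 (Pike), 64 (Hale), …
The 2 highest are Larkspur, Rook.
First losing bid is Pike's $89, which sets the uniform price.

Larkspur, Rook; each pays $89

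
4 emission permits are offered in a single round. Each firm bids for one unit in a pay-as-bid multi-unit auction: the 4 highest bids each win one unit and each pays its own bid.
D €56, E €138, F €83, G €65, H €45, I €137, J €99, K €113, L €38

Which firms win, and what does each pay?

Bids ranked high→low: 138 (E), 137 (I), 113 (K), 99 (J), 83 (F), 65 (G), …
Winners (4 units): E, I, K, J.
Each winner pays its own bid: E €138, I €137, K €113, J €99.

E €138, I €137, K €113, J €99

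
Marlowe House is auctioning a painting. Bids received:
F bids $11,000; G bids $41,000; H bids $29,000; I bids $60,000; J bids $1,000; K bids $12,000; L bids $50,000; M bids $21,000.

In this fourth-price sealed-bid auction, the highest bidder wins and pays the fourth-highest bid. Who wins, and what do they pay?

I pays $29,000

Bids in order: 60,000 (I) > 50,000 (L) > 41,000 (G) > 29,000 (H) > 21,000 (M) > 12,000 (K) > …
I wins; payment is bid #4 in the ranking = $29,000.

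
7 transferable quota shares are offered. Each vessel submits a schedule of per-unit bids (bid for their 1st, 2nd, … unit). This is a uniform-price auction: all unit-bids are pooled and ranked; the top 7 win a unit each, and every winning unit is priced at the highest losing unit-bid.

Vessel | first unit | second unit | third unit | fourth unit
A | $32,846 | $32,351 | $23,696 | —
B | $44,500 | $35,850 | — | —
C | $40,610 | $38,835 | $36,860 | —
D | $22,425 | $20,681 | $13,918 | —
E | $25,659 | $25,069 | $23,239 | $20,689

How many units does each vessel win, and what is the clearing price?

Merging the schedules and taking the best 7: 44,500 (B-1), 40,610 (C-1), 38,835 (C-2), 36,860 (C-3), 35,850 (B-2), 32,846 (A-1), 32,351 (A-2)
First bid not allocated: $25,659.
Allocation: A 2, B 2, C 3.

A 2, B 2, C 3; clearing price $25,659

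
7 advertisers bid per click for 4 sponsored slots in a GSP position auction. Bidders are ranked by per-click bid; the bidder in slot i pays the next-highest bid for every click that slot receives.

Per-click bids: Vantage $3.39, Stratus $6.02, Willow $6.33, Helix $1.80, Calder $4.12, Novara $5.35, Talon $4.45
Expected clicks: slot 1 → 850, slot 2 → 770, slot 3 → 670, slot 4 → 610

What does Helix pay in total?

Ranked by bid: $6.33 (Willow) > $6.02 (Stratus) > $5.35 (Novara) > $4.45 (Talon) > $4.12 (Calder) > …
Helix ranks below slot 4 → no slot, pays nothing.

Helix pays $0.00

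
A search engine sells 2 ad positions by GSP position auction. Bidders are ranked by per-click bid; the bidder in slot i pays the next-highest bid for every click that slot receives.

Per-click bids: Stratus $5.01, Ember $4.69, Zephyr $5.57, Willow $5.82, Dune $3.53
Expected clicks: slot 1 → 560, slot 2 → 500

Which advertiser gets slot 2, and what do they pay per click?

Ranked by bid: $5.82 (Willow) > $5.57 (Zephyr) > $5.01 (Stratus) > …
Slot 2 goes to the second-ranked bidder, Zephyr, who pays the next bid down: $5.01/click.

Zephyr; $5.01 per click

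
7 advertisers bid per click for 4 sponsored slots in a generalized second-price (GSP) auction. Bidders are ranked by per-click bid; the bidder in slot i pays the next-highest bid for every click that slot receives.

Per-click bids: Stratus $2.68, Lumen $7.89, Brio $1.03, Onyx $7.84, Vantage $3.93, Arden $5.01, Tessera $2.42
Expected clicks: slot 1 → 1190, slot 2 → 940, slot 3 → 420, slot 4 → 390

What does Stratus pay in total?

Stratus pays $0.00

Ranked by bid: $7.89 (Lumen) > $7.84 (Onyx) > $5.01 (Arden) > $3.93 (Vantage) > $2.68 (Stratus) > …
Stratus ranks below slot 4 → no slot, pays nothing.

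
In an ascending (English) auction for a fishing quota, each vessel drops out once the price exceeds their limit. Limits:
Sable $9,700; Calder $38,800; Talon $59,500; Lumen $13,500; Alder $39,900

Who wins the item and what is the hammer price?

Talon wins at $39,900

Rule: the price rises until one bidder remains; the winner pays the price at which the last rival dropped out.
Limits ranked: 59,500 (Talon) > 39,900 (Alder) > 38,800 (Calder) > 13,500 (Lumen) > 9,700 (Sable)
Once the price passes $39,900, only Talon is left; the hammer falls at Alder's limit of $39,900.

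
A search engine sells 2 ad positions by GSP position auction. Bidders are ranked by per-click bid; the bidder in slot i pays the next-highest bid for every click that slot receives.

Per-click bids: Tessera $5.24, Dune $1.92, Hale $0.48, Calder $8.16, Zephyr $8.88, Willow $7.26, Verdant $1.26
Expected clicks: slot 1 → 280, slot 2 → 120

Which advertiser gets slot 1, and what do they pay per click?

Zephyr; $8.16 per click

Sorting advertisers: $8.88 (Zephyr) > $8.16 (Calder) > $7.26 (Willow) > …
Slot 1 goes to the first-ranked bidder, Zephyr, who pays the next bid down: $8.16/click.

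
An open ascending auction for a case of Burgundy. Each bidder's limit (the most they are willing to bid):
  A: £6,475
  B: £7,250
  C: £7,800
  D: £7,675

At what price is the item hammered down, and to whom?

Limits ranked: 7,800 (C) > 7,675 (D) > 7,250 (B) > 6,475 (A)
Bidding ends when D exits at £7,675; C takes it.

C wins at £7,675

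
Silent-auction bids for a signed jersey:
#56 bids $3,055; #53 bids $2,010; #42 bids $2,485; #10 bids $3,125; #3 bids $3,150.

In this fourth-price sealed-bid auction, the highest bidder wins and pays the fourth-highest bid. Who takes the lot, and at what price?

Bids ranked: 3,150 (#3) > 3,125 (#10) > 3,055 (#56) > 2,485 (#42) > 2,010 (#53)
#3 wins; payment is bid #4 in the ranking = $2,485.

#3 pays $2,485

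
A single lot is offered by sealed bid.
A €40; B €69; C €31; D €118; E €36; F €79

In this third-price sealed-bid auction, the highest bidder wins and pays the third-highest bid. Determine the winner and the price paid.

Bids in order: 118 (D) > 79 (F) > 69 (B) > 40 (A) > 36 (E) > 31 (C)
D wins; payment is bid #3 in the ranking = €69.

D pays €69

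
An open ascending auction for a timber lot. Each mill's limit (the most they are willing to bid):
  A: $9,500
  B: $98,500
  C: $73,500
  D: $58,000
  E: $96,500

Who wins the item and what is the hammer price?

Limits in order: 98,500 (B) > 96,500 (E) > 73,500 (C) > 58,000 (D) > 9,500 (A)
E is the last rival to drop out, at $96,500; B remains and wins at that price.

B wins at $96,500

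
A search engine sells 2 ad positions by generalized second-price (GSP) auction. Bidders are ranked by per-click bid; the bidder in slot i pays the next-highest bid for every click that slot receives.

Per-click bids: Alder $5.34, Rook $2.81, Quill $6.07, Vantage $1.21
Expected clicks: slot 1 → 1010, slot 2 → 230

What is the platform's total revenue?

Ranked by bid: $6.07 (Quill) > $5.34 (Alder) > $2.81 (Rook) > …
Slot 1: Quill pays $5.34 × 1010 = $5393.40
Slot 2: Alder pays $2.81 × 230 = $646.30
Total = $6039.70

Total revenue: $6039.70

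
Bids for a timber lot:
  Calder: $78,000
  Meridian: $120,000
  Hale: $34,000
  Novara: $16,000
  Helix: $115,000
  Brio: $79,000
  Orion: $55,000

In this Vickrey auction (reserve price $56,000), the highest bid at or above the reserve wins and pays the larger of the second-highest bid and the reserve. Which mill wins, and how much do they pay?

Meridian pays $115,000

Rule: the highest bid at or above the reserve wins and pays the larger of the second-highest bid and the reserve.
Sorting bids: 120,000 (Meridian) > 115,000 (Helix) > 79,000 (Brio) > 78,000 (Calder) > 55,000 (Orion) > 34,000 (Hale) > …
Highest eligible bid: Meridian at $120,000.
Second-highest bid $115,000 exceeds the reserve $56,000 → payment $115,000.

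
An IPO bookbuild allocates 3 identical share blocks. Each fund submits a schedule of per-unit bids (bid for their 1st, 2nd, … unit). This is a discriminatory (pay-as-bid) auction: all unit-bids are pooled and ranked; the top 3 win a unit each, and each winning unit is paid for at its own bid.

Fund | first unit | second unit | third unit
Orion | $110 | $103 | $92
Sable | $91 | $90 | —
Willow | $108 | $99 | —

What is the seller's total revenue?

Total revenue: $321

All unit-bids, highest first — top 3: 110 (Orion-1), 108 (Willow-1), 103 (Orion-2)
Next rejected bid: $99 (not a price — pay-as-bid).
Each winning unit pays its own bid.
Revenue = 110 + 108 + 103 = $321.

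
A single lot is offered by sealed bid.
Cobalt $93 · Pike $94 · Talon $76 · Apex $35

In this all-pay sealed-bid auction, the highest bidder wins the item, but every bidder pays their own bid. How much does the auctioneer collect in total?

Sorting bids: 94 (Pike) > 93 (Cobalt) > 76 (Talon) > 35 (Apex)
Every bidder forfeits their bid regardless of winning.
Revenue = 93 + 94 + 76 + 35 = $298.

Total revenue: $298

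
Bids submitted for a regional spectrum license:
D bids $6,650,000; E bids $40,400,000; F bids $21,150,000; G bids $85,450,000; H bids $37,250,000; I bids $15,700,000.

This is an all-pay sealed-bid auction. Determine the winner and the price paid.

G pays $85,450,000

All-pay sealed-bid auction: the highest bidder wins the item, but every bidder pays their own bid.
Bids ranked: 85,450,000 (G) > 40,400,000 (E) > 37,250,000 (H) > 21,150,000 (F) > 15,700,000 (I) > 6,650,000 (D)
G wins with the top bid; all bids are sunk regardless.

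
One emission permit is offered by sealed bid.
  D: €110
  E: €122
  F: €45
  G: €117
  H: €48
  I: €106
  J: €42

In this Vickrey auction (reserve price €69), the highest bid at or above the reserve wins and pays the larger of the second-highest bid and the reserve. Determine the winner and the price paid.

E pays €117

Rule: the highest bid at or above the reserve wins and pays the larger of the second-highest bid and the reserve.
Bids ranked: 122 (E) > 117 (G) > 110 (D) > 106 (I) > 48 (H) > 45 (F) > …
E has the top bid at or above the reserve (€122).
max(second-highest €117, reserve €69) = €117; the reserve does not bind.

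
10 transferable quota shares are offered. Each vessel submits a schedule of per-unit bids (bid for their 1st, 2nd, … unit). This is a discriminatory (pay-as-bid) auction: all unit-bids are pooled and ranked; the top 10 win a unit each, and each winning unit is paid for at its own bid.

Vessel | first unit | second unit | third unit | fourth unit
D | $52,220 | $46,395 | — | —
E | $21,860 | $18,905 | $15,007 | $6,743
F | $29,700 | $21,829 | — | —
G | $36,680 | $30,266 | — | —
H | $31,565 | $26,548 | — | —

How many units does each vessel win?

D 2, E 2, F 2, G 2, H 2

All unit-bids, highest first — top 10: 52,220 (D-1), 46,395 (D-2), 36,680 (G-1), 31,565 (H-1), 30,266 (G-2), 29,700 (F-1), 26,548 (H-2), 21,860 (E-1), 21,829 (F-2), 18,905 (E-2)
Next rejected bid: $15,007 (not a price — pay-as-bid).
Allocation: D 2, E 2, F 2, G 2, H 2.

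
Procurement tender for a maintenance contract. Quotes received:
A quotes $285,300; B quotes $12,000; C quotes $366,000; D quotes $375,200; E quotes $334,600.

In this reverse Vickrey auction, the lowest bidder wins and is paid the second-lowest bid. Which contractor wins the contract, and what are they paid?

B is paid $285,300

Reverse Vickrey auction: the lowest bidder wins and is paid the second-lowest bid.
Sorting bids: 12,000 (B) < 285,300 (A) < 334,600 (E) < 366,000 (C) < 375,200 (D)
Second-price: B is paid A's bid of $285,300.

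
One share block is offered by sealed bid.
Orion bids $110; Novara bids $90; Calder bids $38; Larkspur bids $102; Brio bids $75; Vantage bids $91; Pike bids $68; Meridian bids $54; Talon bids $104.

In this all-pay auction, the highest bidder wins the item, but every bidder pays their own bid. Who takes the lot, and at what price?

All-pay auction: the highest bidder wins the item, but every bidder pays their own bid.
Sorting bids: 110 (Orion) > 104 (Talon) > 102 (Larkspur) > 91 (Vantage) > 90 (Novara) > 75 (Brio) > …
Orion wins with the top bid; all bids are sunk regardless.

Orion pays $110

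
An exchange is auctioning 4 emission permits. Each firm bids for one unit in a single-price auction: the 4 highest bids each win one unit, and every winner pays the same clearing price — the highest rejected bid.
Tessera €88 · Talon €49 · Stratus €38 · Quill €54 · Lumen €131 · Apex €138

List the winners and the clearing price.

Apex, Lumen, Tessera, Quill; each pays €49

Ordering the bids: 138 (Apex), 131 (Lumen), 88 (Tessera), 54 (Quill), 49 (Talon), 38 (Stratus)
The 4 highest are Apex, Lumen, Tessera, Quill.
First losing bid is Talon's €49, which sets the uniform price.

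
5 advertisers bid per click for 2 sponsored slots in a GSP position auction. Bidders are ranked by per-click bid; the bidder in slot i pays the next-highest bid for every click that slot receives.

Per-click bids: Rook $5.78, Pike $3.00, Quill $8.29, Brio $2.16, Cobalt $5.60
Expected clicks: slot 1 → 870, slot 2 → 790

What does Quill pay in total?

Quill pays $5028.60

Per-click bids in order: $8.29 (Quill) > $5.78 (Rook) > $5.60 (Cobalt) > …
Quill holds slot 1 → pays next bid $5.78 × 870 clicks = $5028.60.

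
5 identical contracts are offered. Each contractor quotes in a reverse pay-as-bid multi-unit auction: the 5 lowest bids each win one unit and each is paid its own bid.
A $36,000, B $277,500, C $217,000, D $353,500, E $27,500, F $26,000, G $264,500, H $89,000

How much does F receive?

Bids ranked low→high: 26,000 (F), 27,500 (E), 36,000 (A), 89,000 (H), 217,000 (C), 264,500 (G), 277,500 (B), …
Lowest 5: F, E, A, H, C.
F wins → own bid $26,000.

F is paid $26,000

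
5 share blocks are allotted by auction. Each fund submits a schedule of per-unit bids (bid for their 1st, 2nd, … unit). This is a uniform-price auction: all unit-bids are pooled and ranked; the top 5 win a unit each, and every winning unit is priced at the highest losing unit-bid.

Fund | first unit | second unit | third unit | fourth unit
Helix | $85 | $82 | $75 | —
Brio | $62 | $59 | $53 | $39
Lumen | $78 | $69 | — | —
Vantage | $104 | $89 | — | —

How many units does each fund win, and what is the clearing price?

Helix 2, Lumen 1, Vantage 2; clearing price $75

Pooled unit-bids ranked (top 5): 104 (Vantage-1), 89 (Vantage-2), 85 (Helix-1), 82 (Helix-2), 78 (Lumen-1)
First bid not allocated: $75.
Allocation: Helix 2, Lumen 1, Vantage 2.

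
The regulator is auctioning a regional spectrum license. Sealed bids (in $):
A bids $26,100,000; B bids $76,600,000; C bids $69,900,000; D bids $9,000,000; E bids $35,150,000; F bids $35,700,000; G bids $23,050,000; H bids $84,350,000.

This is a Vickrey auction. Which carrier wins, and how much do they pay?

Sorting bids: 84,350,000 (H) > 76,600,000 (B) > 69,900,000 (C) > 35,700,000 (F) > 35,150,000 (E) > 26,100,000 (A) > …
Second-price: H pays B's bid of $76,600,000.

H pays $76,600,000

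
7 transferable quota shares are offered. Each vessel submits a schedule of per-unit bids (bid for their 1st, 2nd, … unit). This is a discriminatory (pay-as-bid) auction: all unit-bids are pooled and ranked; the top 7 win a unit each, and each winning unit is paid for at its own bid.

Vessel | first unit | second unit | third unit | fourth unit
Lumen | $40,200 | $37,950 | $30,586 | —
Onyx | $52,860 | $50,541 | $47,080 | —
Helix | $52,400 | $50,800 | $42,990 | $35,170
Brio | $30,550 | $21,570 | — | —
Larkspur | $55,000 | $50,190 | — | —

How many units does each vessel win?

Merging the schedules and taking the best 7: 55,000 (Larkspur-1), 52,860 (Onyx-1), 52,400 (Helix-1), 50,800 (Helix-2), 50,541 (Onyx-2), 50,190 (Larkspur-2), 47,080 (Onyx-3)
Next rejected bid: $42,990 (not a price — pay-as-bid).
Allocation: Helix 2, Larkspur 2, Onyx 3.

Helix 2, Larkspur 2, Onyx 3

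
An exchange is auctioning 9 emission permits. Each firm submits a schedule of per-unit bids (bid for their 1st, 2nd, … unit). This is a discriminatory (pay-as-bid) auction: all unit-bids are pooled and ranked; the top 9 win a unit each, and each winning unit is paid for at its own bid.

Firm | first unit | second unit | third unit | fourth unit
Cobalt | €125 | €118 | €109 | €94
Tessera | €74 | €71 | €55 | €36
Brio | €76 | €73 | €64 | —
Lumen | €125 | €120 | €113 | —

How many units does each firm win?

Brio 1, Cobalt 4, Lumen 3, Tessera 1

Merging the schedules and taking the best 9: 125 (Cobalt-1), 125 (Lumen-1), 120 (Lumen-2), 118 (Cobalt-2), 113 (Lumen-3), 109 (Cobalt-3), 94 (Cobalt-4), 76 (Brio-1), 74 (Tessera-1)
Next rejected bid: €73 (not a price — pay-as-bid).
Allocation: Brio 1, Cobalt 4, Lumen 3, Tessera 1.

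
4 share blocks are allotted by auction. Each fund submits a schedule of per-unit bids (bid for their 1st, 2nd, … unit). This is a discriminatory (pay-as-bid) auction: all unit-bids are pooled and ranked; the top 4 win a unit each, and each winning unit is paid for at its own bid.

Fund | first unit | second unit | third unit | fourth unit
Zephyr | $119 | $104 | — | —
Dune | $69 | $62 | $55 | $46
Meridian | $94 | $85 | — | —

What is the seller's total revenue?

Total revenue: $402

Pooled unit-bids ranked (top 4): 119 (Zephyr-1), 104 (Zephyr-2), 94 (Meridian-1), 85 (Meridian-2)
Next rejected bid: $69 (not a price — pay-as-bid).
Each winning unit pays its own bid.
Revenue = 119 + 104 + 94 + 85 = $402.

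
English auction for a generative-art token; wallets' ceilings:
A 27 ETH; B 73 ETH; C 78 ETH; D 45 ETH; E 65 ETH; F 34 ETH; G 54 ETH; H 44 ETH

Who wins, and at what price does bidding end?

C wins at 73 ETH

Sorting limits: 78 (C) > 73 (B) > 65 (E) > 54 (G) > 45 (D) > 44 (H) > …
Once the price passes 73 ETH, only C is left; the hammer falls at B's limit of 73 ETH.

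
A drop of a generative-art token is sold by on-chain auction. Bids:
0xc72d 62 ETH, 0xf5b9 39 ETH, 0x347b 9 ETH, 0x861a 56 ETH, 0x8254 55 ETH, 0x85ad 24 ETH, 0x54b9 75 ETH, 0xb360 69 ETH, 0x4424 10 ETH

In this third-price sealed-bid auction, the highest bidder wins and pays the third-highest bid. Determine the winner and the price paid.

Third-price sealed-bid auction: the highest bidder wins and pays the third-highest bid.
Bids in order: 75 (0x54b9) > 69 (0xb360) > 62 (0xc72d) > 56 (0x861a) > 55 (0x8254) > 39 (0xf5b9) > …
0x54b9 wins; payment is bid #3 in the ranking = 62 ETH.

0x54b9 pays 62 ETH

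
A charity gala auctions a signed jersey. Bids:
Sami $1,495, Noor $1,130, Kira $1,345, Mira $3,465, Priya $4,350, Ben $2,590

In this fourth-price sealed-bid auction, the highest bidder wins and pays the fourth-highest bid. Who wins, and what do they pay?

Priya pays $1,495

Rule: the highest bidder wins and pays the fourth-highest bid.
Bids ranked: 4,350 (Priya) > 3,465 (Mira) > 2,590 (Ben) > 1,495 (Sami) > 1,345 (Kira) > 1,130 (Noor)
Priya wins; payment is bid #4 in the ranking = $1,495.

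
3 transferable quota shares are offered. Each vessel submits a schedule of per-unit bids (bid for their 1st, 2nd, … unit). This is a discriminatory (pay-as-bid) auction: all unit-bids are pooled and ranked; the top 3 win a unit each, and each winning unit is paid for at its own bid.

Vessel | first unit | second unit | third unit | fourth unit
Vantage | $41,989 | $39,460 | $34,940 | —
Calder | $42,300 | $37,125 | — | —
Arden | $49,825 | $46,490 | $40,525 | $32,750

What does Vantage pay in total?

Vantage pays $0

Merging the schedules and taking the best 3: 49,825 (Arden-1), 46,490 (Arden-2), 42,300 (Calder-1)
Next rejected bid: $41,989 (not a price — pay-as-bid).
Vantage wins no units.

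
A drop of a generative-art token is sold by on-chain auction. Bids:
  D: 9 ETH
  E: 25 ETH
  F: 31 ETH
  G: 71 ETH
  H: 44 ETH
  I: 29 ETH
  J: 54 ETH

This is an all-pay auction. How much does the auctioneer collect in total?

Total revenue: 263 ETH

Rule: the highest bidder wins the item, but every bidder pays their own bid.
Bids ranked: 71 (G) > 54 (J) > 44 (H) > 31 (F) > 29 (I) > 25 (E) > …
G wins with the top bid; all bids are sunk regardless.
Every bidder forfeits their bid regardless of winning.
Revenue = 9 + 25 + 31 + 71 + 44 + 29 + 54 = 263 ETH.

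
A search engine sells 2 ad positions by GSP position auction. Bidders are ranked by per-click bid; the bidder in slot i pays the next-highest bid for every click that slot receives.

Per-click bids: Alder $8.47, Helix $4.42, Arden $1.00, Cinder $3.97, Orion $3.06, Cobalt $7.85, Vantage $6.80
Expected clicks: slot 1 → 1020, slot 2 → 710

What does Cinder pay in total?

Per-click bids in order: $8.47 (Alder) > $7.85 (Cobalt) > $6.80 (Vantage) > …
Cinder ranks below slot 2 → no slot, pays nothing.

Cinder pays $0.00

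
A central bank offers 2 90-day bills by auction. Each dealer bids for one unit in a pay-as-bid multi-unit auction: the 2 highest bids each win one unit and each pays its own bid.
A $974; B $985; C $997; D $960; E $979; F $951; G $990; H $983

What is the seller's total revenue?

Total revenue: $1,987

Sorting: 997 (C), 990 (G), 985 (B), 983 (H), …
The 2 highest are C, G.
Total revenue = 997 + 990 = $1,987.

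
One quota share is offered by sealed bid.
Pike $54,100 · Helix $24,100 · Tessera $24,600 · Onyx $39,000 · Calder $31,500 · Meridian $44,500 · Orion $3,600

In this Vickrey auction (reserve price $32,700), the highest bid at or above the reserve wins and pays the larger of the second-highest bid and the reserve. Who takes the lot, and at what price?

Vickrey auction (reserve price $32,700): the highest bid at or above the reserve wins and pays the larger of the second-highest bid and the reserve.
Bids ranked: 54,100 (Pike) > 44,500 (Meridian) > 39,000 (Onyx) > 31,500 (Calder) > 24,600 (Tessera) > 24,100 (Helix) > …
Highest eligible bid: Pike at $54,100.
Second-highest bid $44,500 exceeds the reserve $32,700 → payment $44,500.

Pike pays $44,500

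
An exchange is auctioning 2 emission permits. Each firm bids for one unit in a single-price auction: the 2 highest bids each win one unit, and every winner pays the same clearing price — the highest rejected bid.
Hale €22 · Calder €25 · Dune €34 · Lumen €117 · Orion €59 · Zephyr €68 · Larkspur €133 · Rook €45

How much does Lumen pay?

Lumen pays €68

Sorting: 133 (Larkspur), 117 (Lumen), 68 (Zephyr), 59 (Orion), …
Top 2: Larkspur, Lumen.
Clearing price = highest rejected bid = €68.
Lumen wins → pays €68.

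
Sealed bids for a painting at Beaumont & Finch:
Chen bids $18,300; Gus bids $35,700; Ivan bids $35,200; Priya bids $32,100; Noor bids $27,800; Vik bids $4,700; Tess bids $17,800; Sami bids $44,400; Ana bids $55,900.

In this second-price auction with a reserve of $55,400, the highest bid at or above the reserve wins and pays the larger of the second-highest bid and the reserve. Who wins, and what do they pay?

Ana pays $55,400

Bids in order: 55,900 (Ana) > 44,400 (Sami) > 35,700 (Gus) > 35,200 (Ivan) > 32,100 (Priya) > 27,800 (Noor) > …
Highest eligible bid: Ana at $55,900.
Second-highest bid $44,400 is below the reserve $55,400, so the reserve binds → payment $55,400.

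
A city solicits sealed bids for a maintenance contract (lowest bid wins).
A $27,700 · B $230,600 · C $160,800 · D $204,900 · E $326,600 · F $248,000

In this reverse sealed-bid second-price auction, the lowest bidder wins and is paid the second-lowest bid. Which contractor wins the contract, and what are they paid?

Bids ranked: 27,700 (A) < 160,800 (C) < 204,900 (D) < 230,600 (B) < 248,000 (F) < 326,600 (E)
Second-price: A is paid C's bid of $160,800.

A is paid $160,800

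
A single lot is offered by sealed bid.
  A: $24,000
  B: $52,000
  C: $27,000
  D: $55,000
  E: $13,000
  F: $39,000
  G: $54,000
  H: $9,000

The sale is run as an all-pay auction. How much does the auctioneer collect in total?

Bids in order: 55,000 (D) > 54,000 (G) > 52,000 (B) > 39,000 (F) > 27,000 (C) > 24,000 (A) > …
D wins with the top bid; all bids are sunk regardless.
Every bidder forfeits their bid regardless of winning.
Revenue = 24,000 + 52,000 + 27,000 + 55,000 + 13,000 + 39,000 + 54,000 + 9,000 = $273,000.

Total revenue: $273,000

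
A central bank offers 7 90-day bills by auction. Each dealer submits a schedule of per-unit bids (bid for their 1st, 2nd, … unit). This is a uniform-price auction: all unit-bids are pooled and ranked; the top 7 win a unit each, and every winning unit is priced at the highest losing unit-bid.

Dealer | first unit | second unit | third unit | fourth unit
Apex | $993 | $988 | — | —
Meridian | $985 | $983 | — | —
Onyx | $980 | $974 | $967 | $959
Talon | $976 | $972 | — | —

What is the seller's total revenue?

All unit-bids, highest first — top 7: 993 (Apex-1), 988 (Apex-2), 985 (Meridian-1), 983 (Meridian-2), 980 (Onyx-1), 976 (Talon-1), 974 (Onyx-2)
First bid not allocated: $972.
Allocation: Apex 2, Meridian 2, Onyx 2, Talon 1. Every unit priced at $972.
Revenue = 7 × 972 = $6,804.

Total revenue: $6,804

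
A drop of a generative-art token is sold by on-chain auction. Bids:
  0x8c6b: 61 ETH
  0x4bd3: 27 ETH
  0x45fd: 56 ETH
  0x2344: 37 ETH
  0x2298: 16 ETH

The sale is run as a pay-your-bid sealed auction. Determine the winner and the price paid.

0x8c6b pays 61 ETH

Bids ranked: 61 (0x8c6b) > 56 (0x45fd) > 37 (0x2344) > 27 (0x4bd3) > 16 (0x2298)
0x8c6b is highest → pays own bid, 61 ETH.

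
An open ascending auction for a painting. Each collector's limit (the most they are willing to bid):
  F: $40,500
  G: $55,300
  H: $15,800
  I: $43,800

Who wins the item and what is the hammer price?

Limits in order: 55,300 (G) > 43,800 (I) > 40,500 (F) > 15,800 (H)
Once the price passes $43,800, only G is left; the hammer falls at I's limit of $43,800.

G wins at $43,800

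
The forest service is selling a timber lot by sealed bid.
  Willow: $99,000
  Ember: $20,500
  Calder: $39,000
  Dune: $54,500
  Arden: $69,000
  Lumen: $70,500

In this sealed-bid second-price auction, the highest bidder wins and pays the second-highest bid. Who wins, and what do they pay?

Willow pays $70,500

Sorting bids: 99,000 (Willow) > 70,500 (Lumen) > 69,000 (Arden) > 54,500 (Dune) > 39,000 (Calder) > 20,500 (Ember)
Willow is highest; pays the second-highest bid, $70,500.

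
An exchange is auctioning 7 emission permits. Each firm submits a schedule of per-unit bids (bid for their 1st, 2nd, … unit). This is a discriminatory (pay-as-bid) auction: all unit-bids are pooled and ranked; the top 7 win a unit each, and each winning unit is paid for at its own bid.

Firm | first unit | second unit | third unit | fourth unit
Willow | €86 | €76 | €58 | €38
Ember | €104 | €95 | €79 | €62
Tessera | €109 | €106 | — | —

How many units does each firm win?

Ember 3, Tessera 2, Willow 2

All unit-bids, highest first — top 7: 109 (Tessera-1), 106 (Tessera-2), 104 (Ember-1), 95 (Ember-2), 86 (Willow-1), 79 (Ember-3), 76 (Willow-2)
Next rejected bid: €62 (not a price — pay-as-bid).
Allocation: Ember 3, Tessera 2, Willow 2.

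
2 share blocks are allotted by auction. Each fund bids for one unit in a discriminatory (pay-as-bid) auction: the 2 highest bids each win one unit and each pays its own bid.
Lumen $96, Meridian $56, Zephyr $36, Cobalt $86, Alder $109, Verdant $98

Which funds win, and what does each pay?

Bids ranked high→low: 109 (Alder), 98 (Verdant), 96 (Lumen), 86 (Cobalt), …
Top 2: Alder, Verdant.
Each winner pays its own bid: Alder $109, Verdant $98.

Alder $109, Verdant $98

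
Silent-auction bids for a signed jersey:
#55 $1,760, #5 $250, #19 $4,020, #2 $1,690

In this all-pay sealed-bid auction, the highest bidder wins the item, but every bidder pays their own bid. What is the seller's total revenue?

Total revenue: $7,720

Rule: the highest bidder wins the item, but every bidder pays their own bid.
Sorting bids: 4,020 (#19) > 1,760 (#55) > 1,690 (#2) > 250 (#5)
#19 wins with the top bid; all bids are sunk regardless.
Every bidder forfeits their bid regardless of winning.
Revenue = 1,760 + 250 + 4,020 + 1,690 = $7,720.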